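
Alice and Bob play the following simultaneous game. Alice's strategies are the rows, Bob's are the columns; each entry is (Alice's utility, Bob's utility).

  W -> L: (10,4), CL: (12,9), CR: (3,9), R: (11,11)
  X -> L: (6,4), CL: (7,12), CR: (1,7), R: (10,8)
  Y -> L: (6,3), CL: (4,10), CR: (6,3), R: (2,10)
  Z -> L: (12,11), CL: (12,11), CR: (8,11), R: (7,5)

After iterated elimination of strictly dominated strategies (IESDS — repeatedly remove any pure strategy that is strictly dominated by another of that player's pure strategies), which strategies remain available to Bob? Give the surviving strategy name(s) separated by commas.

L, CL, CR, R

Alice's strategy X is strictly dominated by W (L: 10>6, CL: 12>7, CR: 3>1, R: 11>10) and is removed.
Alice's strategy Y is strictly dominated by Z (L: 12>6, CL: 12>4, CR: 8>6, R: 7>2) and is removed.
Among the remaining strategies, none is strictly dominated by another pure strategy of the same player, so the elimination stops.
Surviving strategies — Alice: {W, Z}; Bob: {L, CL, CR, R}.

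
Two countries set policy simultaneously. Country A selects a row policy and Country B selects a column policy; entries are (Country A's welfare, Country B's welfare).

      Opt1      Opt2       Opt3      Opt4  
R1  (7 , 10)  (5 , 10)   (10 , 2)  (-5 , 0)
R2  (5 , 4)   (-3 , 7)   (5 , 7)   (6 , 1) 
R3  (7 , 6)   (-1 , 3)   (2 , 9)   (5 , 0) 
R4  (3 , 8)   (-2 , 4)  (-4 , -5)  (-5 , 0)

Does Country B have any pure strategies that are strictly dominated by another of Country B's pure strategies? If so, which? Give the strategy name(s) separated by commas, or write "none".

Opt4

Nothing dominates Opt1: Opt2 at R1 (10=10); Opt3 at R1 (10>2); Opt4 at R1 (10>0).
Nothing dominates Opt2: Opt1 at R1 (10=10); Opt3 at R1 (10>2); Opt4 at R1 (10>0).
Opt3 is not dominated — it holds its own against Opt1 at R2 (7>4); Opt2 at R2 (7=7); Opt4 at R1 (2>0).
Opt4 is strictly dominated by Opt1 (R1: 10>0, R2: 4>1, R3: 6>0, R4: 8>0).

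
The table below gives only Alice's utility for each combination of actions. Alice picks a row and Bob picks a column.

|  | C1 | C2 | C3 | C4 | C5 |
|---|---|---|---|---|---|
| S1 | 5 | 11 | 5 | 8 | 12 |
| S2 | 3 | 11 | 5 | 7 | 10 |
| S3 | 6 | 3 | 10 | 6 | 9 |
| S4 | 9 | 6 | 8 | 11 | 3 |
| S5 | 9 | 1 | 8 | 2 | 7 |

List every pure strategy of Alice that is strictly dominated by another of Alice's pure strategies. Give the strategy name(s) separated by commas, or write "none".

S1 is not dominated — it holds its own against S2 at C1 (5>3); S3 at C2 (11>3); S4 at C2 (11>6); S5 at C2 (11>1).
Nothing dominates S2: S1 at C2 (11=11); S3 at C2 (11>3); S4 at C2 (11>6); S5 at C2 (11>1).
Nothing dominates S3: S1 at C1 (6>5); S2 at C1 (6>3); S4 at C3 (10>8); S5 at C2 (3>1).
S4 is not dominated — it holds its own against S1 at C1 (9>5); S2 at C1 (9>3); S3 at C1 (9>6); S5 at C1 (9=9).
S5: no other strategy beats it everywhere (S1 at C1 (9>5); S2 at C1 (9>3); S3 at C1 (9>6); S4 at C1 (9=9)).

none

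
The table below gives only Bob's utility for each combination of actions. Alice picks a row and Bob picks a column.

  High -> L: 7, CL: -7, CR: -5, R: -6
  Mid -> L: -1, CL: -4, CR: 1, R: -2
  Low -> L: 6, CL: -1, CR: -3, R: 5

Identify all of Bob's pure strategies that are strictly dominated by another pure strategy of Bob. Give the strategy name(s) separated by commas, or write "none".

CL, R

Nothing dominates L: CL at High (7>-7); CR at High (7>-5); R at High (7>-6).
CL: dominated, since L does at least as well everywhere (High: 7>-7, Mid: -1>-4, Low: 6>-1).
CR is not dominated — it holds its own against L at Mid (1>-1); CL at High (-5>-7); R at High (-5>-6).
R is strictly dominated by L (High: 7>-6, Mid: -1>-2, Low: 6>5).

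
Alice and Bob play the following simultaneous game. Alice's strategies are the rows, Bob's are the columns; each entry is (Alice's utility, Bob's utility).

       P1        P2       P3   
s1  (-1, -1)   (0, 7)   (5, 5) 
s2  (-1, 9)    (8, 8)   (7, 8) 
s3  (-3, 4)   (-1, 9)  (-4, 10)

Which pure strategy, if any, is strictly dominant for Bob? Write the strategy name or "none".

none

P1 fails to dominate P2 at s1 (-1<7).
P2 fails to dominate P1 at s2 (8<9).
P3 fails to dominate P1 at s2 (8<9).
No single strategy dominates all the others.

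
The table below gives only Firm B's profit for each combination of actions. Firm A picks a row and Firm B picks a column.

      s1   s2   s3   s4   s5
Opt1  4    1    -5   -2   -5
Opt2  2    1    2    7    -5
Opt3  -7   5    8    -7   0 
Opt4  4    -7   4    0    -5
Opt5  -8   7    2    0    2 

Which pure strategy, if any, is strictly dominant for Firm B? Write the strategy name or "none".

s1 fails to dominate s2 at Opt3 (-7<5).
s2 fails to dominate s1 at Opt1 (1<4).
s3 fails to dominate s1 at Opt1 (-5<4).
s4 fails to dominate s1 at Opt1 (-2<4).
s5 fails to dominate s1 at Opt1 (-5<4).
No single strategy dominates all the others.

none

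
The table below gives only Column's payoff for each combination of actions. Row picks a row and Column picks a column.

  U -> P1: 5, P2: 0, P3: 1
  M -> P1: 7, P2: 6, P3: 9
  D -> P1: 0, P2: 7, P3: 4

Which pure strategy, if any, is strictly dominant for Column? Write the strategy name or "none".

P1 fails to dominate P2 at D (0<7).
P2 fails to dominate P1 at U (0<5).
P3 fails to dominate P1 at U (1<5).
No single strategy dominates all the others.

none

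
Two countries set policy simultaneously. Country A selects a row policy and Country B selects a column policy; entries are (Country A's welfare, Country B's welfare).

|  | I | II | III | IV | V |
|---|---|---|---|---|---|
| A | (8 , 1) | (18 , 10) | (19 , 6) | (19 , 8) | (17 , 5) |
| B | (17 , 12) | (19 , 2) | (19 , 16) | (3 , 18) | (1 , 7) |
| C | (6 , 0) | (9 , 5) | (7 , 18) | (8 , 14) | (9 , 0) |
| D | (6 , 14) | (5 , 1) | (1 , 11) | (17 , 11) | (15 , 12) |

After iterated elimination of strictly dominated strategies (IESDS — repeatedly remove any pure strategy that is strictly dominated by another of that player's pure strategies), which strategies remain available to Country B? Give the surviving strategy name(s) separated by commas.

Country A's strategy C is strictly dominated by A (I: 8>6, II: 18>9, III: 19>7, IV: 19>8, V: 17>9) and is removed.
Row D is eliminated: A beats it against every remaining column (I: 8>6, II: 18>5, III: 19>1, IV: 19>17, V: 17>15).
For Country B, III strictly dominates I on the remaining rows (A: 6>1, B: 16>12); eliminate I.
Country B's strategy III is strictly dominated by IV (A: 8>6, B: 18>16) and is removed.
For Country B, IV strictly dominates V on the remaining rows (A: 8>5, B: 18>7); eliminate V.
Among the remaining strategies, none is strictly dominated by another pure strategy of the same player, so the elimination stops.
Surviving strategies — Country A: {A, B}; Country B: {II, IV}.

II, IV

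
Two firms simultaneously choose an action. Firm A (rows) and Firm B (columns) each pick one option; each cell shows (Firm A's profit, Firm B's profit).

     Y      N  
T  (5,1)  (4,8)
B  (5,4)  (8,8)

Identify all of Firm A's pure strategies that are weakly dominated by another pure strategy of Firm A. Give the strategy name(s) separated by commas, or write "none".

B weakly dominates T — Y: 5=5, N: 8>4.
Nothing dominates B: T at N (8>4).

T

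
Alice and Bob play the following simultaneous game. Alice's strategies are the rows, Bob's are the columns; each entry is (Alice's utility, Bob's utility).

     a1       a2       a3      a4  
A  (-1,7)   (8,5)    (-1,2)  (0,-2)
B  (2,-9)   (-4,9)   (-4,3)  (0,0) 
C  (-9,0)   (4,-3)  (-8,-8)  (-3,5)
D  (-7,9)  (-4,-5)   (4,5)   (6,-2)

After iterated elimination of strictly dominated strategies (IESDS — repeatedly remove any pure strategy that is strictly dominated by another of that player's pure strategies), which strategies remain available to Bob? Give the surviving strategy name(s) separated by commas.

a1, a2, a3

Row C is eliminated: A beats it against every remaining column (a1: -1>-9, a2: 8>4, a3: -1>-8, a4: 0>-3).
Column a4 is eliminated: a3 beats it against every remaining row (A: 2>-2, B: 3>0, D: 5>-2).
Among the remaining strategies, none is strictly dominated by another pure strategy of the same player, so the elimination stops.
Surviving strategies — Alice: {A, B, D}; Bob: {a1, a2, a3}.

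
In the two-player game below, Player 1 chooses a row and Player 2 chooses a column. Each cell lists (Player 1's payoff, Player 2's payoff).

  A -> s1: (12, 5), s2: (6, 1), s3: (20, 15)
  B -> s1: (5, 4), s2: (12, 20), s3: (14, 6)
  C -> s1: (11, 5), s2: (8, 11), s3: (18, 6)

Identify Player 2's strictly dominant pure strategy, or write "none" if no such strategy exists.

s1 fails to dominate s2 at B (4<20).
s2 fails to dominate s1 at A (1<5).
s3 fails to dominate s2 at B (6<20).
No single strategy dominates all the others.

none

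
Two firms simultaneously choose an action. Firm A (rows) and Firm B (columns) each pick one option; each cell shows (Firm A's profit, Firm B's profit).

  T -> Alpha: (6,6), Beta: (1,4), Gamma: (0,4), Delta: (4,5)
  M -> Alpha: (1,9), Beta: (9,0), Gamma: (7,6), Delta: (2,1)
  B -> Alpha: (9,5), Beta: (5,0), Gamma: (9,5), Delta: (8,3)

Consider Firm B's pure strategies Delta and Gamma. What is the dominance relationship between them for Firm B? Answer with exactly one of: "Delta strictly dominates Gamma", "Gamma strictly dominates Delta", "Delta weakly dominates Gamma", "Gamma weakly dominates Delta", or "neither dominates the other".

neither dominates the other

Compare Delta to Gamma across every action of Firm A: T: 5>4, M: 1<6, B: 3<5.
Delta does better at T but worse at M, B; neither strategy dominates the other.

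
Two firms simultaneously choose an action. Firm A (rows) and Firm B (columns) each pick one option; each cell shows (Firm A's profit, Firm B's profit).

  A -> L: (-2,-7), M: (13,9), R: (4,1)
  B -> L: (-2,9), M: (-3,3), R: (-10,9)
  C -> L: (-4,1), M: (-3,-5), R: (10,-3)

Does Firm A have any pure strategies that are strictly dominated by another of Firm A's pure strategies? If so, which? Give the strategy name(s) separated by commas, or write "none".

none

A: no other strategy beats it everywhere (B at L (-2=-2); C at L (-2>-4)).
Nothing dominates B: A at L (-2=-2); C at L (-2>-4).
C: no other strategy beats it everywhere (A at R (10>4); B at M (-3=-3)).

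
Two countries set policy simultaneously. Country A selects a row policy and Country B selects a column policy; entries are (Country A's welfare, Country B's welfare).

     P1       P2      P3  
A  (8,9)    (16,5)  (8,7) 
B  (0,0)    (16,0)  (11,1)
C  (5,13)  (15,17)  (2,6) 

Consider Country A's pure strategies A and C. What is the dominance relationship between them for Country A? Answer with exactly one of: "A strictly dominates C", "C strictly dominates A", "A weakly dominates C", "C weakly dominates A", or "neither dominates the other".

A strictly dominates C

A's payoffs vs C's, by Country B's action — P1: 8>5, P2: 16>15, P3: 8>2.
Every comparison favours A, so A strictly dominates C.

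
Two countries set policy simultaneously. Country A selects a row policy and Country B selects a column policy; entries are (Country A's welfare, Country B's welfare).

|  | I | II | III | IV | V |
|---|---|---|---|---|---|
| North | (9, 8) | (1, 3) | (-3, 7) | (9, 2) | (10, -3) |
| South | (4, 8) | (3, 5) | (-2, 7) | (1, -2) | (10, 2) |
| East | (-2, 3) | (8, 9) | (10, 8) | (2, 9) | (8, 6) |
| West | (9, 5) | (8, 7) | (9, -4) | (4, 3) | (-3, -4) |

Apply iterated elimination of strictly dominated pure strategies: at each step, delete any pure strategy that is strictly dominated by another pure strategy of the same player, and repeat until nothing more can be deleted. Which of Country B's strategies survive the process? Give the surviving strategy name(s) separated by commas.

I, II, III, IV

For Country B, II strictly dominates V on the remaining rows (North: 3>-3, South: 5>2, East: 9>6, West: 7>-4); eliminate V.
For Country A, West strictly dominates South on the remaining columns (I: 9>4, II: 8>3, III: 9>-2, IV: 4>1); eliminate South.
Among the remaining strategies, none is strictly dominated by another pure strategy of the same player, so the elimination stops.
Surviving strategies — Country A: {North, East, West}; Country B: {I, II, III, IV}.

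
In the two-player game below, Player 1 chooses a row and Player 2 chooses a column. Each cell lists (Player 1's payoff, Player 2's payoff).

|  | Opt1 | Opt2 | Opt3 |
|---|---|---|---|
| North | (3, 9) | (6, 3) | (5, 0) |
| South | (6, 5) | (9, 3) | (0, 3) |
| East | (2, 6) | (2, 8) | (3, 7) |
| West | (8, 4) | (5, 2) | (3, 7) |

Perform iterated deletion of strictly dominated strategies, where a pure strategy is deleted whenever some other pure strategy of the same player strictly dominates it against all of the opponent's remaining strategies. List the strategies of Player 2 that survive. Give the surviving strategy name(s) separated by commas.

Opt1, Opt3

Player 1's strategy East is strictly dominated by North (Opt1: 3>2, Opt2: 6>2, Opt3: 5>3) and is removed.
Column Opt2 is eliminated: Opt1 beats it against every remaining row (North: 9>3, South: 5>3, West: 4>2).
For Player 1, West strictly dominates South on the remaining columns (Opt1: 8>6, Opt3: 3>0); eliminate South.
Among the remaining strategies, none is strictly dominated by another pure strategy of the same player, so the elimination stops.
Surviving strategies — Player 1: {North, West}; Player 2: {Opt1, Opt3}.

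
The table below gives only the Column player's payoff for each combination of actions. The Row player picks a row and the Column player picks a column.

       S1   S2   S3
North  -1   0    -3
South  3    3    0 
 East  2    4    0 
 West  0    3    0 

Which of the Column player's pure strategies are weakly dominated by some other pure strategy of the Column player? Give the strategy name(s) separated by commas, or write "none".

S1, S3

S1 is weakly dominated by S2 (North: 0>-1, South: 3=3, East: 4>2, West: 3>0).
S2: no other strategy beats it everywhere (S1 at North (0>-1); S3 at North (0>-3)).
S3: dominated, since S1 does at least as well everywhere (North: -1>-3, South: 3>0, East: 2>0, West: 0=0).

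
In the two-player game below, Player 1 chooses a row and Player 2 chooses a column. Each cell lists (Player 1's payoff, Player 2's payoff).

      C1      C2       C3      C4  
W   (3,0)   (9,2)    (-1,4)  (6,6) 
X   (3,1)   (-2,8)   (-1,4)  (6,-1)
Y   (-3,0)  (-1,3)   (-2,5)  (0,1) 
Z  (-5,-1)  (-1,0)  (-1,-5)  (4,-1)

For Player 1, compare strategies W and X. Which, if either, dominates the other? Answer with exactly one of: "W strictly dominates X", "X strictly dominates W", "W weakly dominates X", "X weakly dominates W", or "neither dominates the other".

W weakly dominates X

Compare W to X across each choice by Player 2: C1: 3=3, C2: 9>-2, C3: -1=-1, C4: 6=6.
W is at least as good everywhere and strictly better somewhere (tied only at C1, C3, C4), so W weakly but not strictly dominates X.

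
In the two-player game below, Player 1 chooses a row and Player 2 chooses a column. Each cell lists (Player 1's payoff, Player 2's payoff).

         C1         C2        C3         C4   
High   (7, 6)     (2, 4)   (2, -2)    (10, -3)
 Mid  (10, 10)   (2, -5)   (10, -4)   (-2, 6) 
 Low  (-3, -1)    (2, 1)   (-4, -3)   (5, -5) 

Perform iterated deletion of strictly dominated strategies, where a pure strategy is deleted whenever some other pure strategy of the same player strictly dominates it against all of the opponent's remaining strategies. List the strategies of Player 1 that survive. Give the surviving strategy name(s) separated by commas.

High, Mid, Low

Column C3 is eliminated: C1 beats it against every remaining row (High: 6>-2, Mid: 10>-4, Low: -1>-3).
For Player 2, C1 strictly dominates C4 on the remaining rows (High: 6>-3, Mid: 10>6, Low: -1>-5); eliminate C4.
Among the remaining strategies, none is strictly dominated by another pure strategy of the same player, so the elimination stops.
Surviving strategies — Player 1: {High, Mid, Low}; Player 2: {C1, C2}.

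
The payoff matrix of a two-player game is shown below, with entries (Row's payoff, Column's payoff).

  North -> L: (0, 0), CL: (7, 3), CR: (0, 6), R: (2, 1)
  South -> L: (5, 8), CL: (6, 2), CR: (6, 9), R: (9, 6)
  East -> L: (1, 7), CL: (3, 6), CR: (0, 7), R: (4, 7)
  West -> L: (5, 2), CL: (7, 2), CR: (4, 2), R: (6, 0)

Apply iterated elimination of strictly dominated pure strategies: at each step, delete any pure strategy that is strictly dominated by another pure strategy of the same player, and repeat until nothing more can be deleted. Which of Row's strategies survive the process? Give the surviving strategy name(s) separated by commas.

Row East is eliminated: South beats it against every remaining column (L: 5>1, CL: 6>3, CR: 6>0, R: 9>4).
Column R is eliminated: CR beats it against every remaining row (North: 6>1, South: 9>6, West: 2>0).
Among the remaining strategies, none is strictly dominated by another pure strategy of the same player, so the elimination stops.
Surviving strategies — Row: {North, South, West}; Column: {L, CL, CR}.

North, South, West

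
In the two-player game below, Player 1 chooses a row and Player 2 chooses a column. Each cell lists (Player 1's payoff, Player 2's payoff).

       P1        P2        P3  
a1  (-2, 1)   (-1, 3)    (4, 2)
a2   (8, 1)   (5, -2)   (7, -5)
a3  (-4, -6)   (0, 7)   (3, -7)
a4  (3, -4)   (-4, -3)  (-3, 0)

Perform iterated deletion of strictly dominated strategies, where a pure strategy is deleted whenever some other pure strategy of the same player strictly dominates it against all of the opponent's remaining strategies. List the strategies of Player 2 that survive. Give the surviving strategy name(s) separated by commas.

Player 1's strategy a1 is strictly dominated by a2 (P1: 8>-2, P2: 5>-1, P3: 7>4) and is removed.
For Player 1, a2 strictly dominates a3 on the remaining columns (P1: 8>-4, P2: 5>0, P3: 7>3); eliminate a3.
Player 1's strategy a4 is strictly dominated by a2 (P1: 8>3, P2: 5>-4, P3: 7>-3) and is removed.
For Player 2, P1 strictly dominates P2 on the remaining rows (a2: 1>-2); eliminate P2.
Column P3 is eliminated: P1 beats it against every remaining row (a2: 1>-5).
Among the remaining strategies, none is strictly dominated by another pure strategy of the same player, so the elimination stops.
Surviving strategies — Player 1: {a2}; Player 2: {P1}.

P1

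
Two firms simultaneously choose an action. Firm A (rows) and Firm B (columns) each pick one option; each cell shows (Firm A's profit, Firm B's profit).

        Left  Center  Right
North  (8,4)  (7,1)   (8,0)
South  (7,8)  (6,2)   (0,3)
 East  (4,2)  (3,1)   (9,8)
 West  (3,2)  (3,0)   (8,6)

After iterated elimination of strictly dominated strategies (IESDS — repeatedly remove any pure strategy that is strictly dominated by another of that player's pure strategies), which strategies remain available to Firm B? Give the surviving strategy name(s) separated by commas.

For Firm A, North strictly dominates South on the remaining columns (Left: 8>7, Center: 7>6, Right: 8>0); eliminate South.
Column Center is eliminated: Left beats it against every remaining row (North: 4>1, East: 2>1, West: 2>0).
Row West is eliminated: East beats it against every remaining column (Left: 4>3, Right: 9>8).
Among the remaining strategies, none is strictly dominated by another pure strategy of the same player, so the elimination stops.
Surviving strategies — Firm A: {North, East}; Firm B: {Left, Right}.

Left, Right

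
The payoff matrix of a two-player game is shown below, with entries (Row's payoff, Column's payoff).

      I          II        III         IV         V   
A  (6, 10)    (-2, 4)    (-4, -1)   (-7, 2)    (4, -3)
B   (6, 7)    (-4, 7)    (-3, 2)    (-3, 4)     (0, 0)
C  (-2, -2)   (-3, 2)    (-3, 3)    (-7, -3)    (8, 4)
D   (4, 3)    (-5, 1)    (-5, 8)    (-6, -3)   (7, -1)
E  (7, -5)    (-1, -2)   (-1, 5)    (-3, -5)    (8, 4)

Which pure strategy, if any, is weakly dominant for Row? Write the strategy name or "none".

E

E vs A: I: 7>6, II: -1>-2, III: -1>-4, IV: -3>-7, V: 8>4.
E vs B: I: 7>6, II: -1>-4, III: -1>-3, IV: -3=-3, V: 8>0.
E vs C: I: 7>-2, II: -1>-3, III: -1>-3, IV: -3>-7, V: 8=8.
E vs D: I: 7>4, II: -1>-5, III: -1>-5, IV: -3>-6, V: 8>7.
E is at least as good as every other strategy against every opponent action, so it is weakly dominant.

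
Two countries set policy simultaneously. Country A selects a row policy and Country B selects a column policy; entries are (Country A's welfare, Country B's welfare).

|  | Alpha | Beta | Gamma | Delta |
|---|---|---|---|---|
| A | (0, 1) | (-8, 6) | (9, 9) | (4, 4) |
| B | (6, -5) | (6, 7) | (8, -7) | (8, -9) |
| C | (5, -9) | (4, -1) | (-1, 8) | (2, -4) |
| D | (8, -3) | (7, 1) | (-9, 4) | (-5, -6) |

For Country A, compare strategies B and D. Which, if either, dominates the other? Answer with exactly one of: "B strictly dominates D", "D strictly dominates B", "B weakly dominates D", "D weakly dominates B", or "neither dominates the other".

Compare B to D across each choice by Country B: Alpha: 6<8, Beta: 6<7, Gamma: 8>-9, Delta: 8>-5.
B does better at Gamma, Delta but worse at Alpha, Beta; neither strategy dominates the other.

neither dominates the other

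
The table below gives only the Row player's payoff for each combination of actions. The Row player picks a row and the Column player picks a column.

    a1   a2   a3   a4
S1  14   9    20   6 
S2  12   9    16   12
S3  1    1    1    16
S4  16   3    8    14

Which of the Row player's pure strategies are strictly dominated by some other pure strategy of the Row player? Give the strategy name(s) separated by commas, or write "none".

S1 is not dominated — it holds its own against S2 at a1 (14>12); S3 at a1 (14>1); S4 at a2 (9>3).
S2 is not dominated — it holds its own against S1 at a2 (9=9); S3 at a1 (12>1); S4 at a2 (9>3).
S3 is not dominated — it holds its own against S1 at a4 (16>6); S2 at a4 (16>12); S4 at a4 (16>14).
S4: no other strategy beats it everywhere (S1 at a1 (16>14); S2 at a1 (16>12); S3 at a1 (16>1)).

none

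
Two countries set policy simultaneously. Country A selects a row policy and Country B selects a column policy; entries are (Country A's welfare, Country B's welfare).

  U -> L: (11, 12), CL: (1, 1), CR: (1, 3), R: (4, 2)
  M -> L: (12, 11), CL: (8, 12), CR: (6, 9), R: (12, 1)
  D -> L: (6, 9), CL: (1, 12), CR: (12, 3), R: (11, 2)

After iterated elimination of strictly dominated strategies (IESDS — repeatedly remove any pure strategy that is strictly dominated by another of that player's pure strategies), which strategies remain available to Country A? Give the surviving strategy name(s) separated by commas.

M

For Country A, M strictly dominates U on the remaining columns (L: 12>11, CL: 8>1, CR: 6>1, R: 12>4); eliminate U.
Country B's strategy L is strictly dominated by CL (M: 12>11, D: 12>9) and is removed.
Country B's strategy CR is strictly dominated by CL (M: 12>9, D: 12>3) and is removed.
Country A's strategy D is strictly dominated by M (CL: 8>1, R: 12>11) and is removed.
Country B's strategy R is strictly dominated by CL (M: 12>1) and is removed.
Among the remaining strategies, none is strictly dominated by another pure strategy of the same player, so the elimination stops.
Surviving strategies — Country A: {M}; Country B: {CL}.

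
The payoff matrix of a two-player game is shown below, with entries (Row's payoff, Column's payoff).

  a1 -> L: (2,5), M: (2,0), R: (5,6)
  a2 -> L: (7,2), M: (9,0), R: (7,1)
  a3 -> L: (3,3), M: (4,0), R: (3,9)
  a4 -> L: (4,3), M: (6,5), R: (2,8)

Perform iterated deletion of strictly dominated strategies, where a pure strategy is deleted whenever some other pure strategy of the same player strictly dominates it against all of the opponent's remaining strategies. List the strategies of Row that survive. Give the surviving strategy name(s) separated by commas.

a2

Row's strategy a1 is strictly dominated by a2 (L: 7>2, M: 9>2, R: 7>5) and is removed.
Row a3 is eliminated: a2 beats it against every remaining column (L: 7>3, M: 9>4, R: 7>3).
Row's strategy a4 is strictly dominated by a2 (L: 7>4, M: 9>6, R: 7>2) and is removed.
For Column, L strictly dominates M on the remaining rows (a2: 2>0); eliminate M.
Column's strategy R is strictly dominated by L (a2: 2>1) and is removed.
Among the remaining strategies, none is strictly dominated by another pure strategy of the same player, so the elimination stops.
Surviving strategies — Row: {a2}; Column: {L}.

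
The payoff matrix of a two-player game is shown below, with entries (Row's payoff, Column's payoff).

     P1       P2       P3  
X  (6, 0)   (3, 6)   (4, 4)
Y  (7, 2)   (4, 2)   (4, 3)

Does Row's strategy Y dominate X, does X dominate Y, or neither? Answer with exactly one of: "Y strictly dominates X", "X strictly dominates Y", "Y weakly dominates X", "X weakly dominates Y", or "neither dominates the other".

Y weakly dominates X

Compare Y to X across every action of Column: P1: 7>6, P2: 4>3, P3: 4=4.
Y is at least as good everywhere and strictly better somewhere (tied only at P3), so Y weakly but not strictly dominates X.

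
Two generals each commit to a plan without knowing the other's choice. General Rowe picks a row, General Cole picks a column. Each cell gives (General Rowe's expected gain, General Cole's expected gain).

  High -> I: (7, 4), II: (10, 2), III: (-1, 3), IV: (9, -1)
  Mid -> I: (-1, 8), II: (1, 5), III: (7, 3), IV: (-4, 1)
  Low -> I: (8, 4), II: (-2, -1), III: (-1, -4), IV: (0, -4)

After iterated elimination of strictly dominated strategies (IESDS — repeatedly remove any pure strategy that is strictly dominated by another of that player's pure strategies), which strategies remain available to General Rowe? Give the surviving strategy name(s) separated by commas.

For General Cole, I strictly dominates II on the remaining rows (High: 4>2, Mid: 8>5, Low: 4>-1); eliminate II.
General Cole's strategy III is strictly dominated by I (High: 4>3, Mid: 8>3, Low: 4>-4) and is removed.
For General Rowe, High strictly dominates Mid on the remaining columns (I: 7>-1, IV: 9>-4); eliminate Mid.
General Cole's strategy IV is strictly dominated by I (High: 4>-1, Low: 4>-4) and is removed.
Row High is eliminated: Low beats it against every remaining column (I: 8>7).
Among the remaining strategies, none is strictly dominated by another pure strategy of the same player, so the elimination stops.
Surviving strategies — General Rowe: {Low}; General Cole: {I}.

Low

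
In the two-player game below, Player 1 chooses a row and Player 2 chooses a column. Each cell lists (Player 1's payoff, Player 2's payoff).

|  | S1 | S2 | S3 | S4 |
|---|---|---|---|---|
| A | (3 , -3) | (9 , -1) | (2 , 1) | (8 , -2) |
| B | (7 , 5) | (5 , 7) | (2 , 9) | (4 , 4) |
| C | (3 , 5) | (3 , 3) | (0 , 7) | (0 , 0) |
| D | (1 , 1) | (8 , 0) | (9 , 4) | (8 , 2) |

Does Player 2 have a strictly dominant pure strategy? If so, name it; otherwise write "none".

S3

S3 vs S1: A: 1>-3, B: 9>5, C: 7>5, D: 4>1.
S3 vs S2: A: 1>-1, B: 9>7, C: 7>3, D: 4>0.
S3 vs S4: A: 1>-2, B: 9>4, C: 7>0, D: 4>2.
S3 strictly beats every other strategy against every opponent action, so it is strictly dominant.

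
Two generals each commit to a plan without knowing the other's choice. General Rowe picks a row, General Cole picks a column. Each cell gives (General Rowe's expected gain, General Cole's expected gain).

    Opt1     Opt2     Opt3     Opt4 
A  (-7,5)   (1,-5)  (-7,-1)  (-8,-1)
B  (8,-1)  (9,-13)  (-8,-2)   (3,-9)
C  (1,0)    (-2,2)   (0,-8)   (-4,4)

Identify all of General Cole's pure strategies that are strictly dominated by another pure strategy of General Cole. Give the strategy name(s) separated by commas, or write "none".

Opt2, Opt3

Opt1: no other strategy beats it everywhere (Opt2 at A (5>-5); Opt3 at A (5>-1); Opt4 at A (5>-1)).
Opt2 is strictly dominated by Opt4 (A: -1>-5, B: -9>-13, C: 4>2).
Opt1 strictly dominates Opt3 — A: 5>-1, B: -1>-2, C: 0>-8.
Opt4 is not dominated — it holds its own against Opt1 at C (4>0); Opt2 at A (-1>-5); Opt3 at A (-1=-1).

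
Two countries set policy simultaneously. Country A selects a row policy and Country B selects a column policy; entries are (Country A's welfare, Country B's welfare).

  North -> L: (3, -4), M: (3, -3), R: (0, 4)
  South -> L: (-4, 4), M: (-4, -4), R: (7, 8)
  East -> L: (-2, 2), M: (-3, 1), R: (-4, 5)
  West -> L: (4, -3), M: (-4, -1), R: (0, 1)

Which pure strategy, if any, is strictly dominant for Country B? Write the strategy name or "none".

R

R vs L: North: 4>-4, South: 8>4, East: 5>2, West: 1>-3.
R vs M: North: 4>-3, South: 8>-4, East: 5>1, West: 1>-1.
R strictly beats every other strategy against every opponent action, so it is strictly dominant.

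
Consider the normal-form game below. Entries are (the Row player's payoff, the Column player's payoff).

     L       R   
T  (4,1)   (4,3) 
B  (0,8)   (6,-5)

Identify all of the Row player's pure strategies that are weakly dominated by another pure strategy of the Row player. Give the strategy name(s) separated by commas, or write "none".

Nothing dominates T: B at L (4>0).
B is not dominated — it holds its own against T at R (6>4).

none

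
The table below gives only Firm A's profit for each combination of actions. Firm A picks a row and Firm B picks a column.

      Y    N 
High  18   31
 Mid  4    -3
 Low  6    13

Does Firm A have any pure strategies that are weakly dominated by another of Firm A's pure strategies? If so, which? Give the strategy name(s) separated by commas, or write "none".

High is not dominated — it holds its own against Mid at Y (18>4); Low at Y (18>6).
Mid: dominated, since High does at least as well everywhere (Y: 18>4, N: 31>-3).
High weakly dominates Low — Y: 18>6, N: 31>13.

Mid, Low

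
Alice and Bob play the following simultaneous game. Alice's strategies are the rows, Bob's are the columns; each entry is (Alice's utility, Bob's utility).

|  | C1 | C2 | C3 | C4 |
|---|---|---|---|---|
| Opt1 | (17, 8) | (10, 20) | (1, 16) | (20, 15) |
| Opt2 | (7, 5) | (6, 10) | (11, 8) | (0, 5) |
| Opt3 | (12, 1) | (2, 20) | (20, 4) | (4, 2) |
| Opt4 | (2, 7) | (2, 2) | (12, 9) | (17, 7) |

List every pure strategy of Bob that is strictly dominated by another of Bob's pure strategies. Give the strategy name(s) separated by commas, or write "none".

C1, C4

C3 strictly dominates C1 — Opt1: 16>8, Opt2: 8>5, Opt3: 4>1, Opt4: 9>7.
Nothing dominates C2: C1 at Opt1 (20>8); C3 at Opt1 (20>16); C4 at Opt1 (20>15).
C3 is not dominated — it holds its own against C1 at Opt1 (16>8); C2 at Opt4 (9>2); C4 at Opt1 (16>15).
C4: dominated, since C3 does at least as well everywhere (Opt1: 16>15, Opt2: 8>5, Opt3: 4>2, Opt4: 9>7).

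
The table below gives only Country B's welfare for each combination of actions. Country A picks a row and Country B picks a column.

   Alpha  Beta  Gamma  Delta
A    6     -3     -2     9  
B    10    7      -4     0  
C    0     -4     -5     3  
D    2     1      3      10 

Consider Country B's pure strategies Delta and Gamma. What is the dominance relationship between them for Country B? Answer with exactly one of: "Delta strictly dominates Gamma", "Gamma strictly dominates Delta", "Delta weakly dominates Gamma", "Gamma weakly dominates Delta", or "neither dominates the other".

Delta's payoffs vs Gamma's, by Country A's action — A: 9>-2, B: 0>-4, C: 3>-5, D: 10>3.
Every comparison favours Delta, so Delta strictly dominates Gamma.

Delta strictly dominates Gamma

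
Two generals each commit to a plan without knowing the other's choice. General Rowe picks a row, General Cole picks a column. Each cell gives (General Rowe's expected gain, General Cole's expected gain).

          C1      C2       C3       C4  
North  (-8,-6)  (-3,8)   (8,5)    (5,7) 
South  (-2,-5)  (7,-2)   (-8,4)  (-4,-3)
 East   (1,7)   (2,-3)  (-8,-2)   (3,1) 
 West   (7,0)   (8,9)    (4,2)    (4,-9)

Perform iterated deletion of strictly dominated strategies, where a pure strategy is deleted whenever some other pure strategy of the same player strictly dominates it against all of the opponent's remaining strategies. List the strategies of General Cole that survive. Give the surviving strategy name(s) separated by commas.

Row South is eliminated: West beats it against every remaining column (C1: 7>-2, C2: 8>7, C3: 4>-8, C4: 4>-4).
General Rowe's strategy East is strictly dominated by West (C1: 7>1, C2: 8>2, C3: 4>-8, C4: 4>3) and is removed.
General Cole's strategy C1 is strictly dominated by C2 (North: 8>-6, West: 9>0) and is removed.
Column C3 is eliminated: C2 beats it against every remaining row (North: 8>5, West: 9>2).
General Cole's strategy C4 is strictly dominated by C2 (North: 8>7, West: 9>-9) and is removed.
General Rowe's strategy North is strictly dominated by West (C2: 8>-3) and is removed.
Among the remaining strategies, none is strictly dominated by another pure strategy of the same player, so the elimination stops.
Surviving strategies — General Rowe: {West}; General Cole: {C2}.

C2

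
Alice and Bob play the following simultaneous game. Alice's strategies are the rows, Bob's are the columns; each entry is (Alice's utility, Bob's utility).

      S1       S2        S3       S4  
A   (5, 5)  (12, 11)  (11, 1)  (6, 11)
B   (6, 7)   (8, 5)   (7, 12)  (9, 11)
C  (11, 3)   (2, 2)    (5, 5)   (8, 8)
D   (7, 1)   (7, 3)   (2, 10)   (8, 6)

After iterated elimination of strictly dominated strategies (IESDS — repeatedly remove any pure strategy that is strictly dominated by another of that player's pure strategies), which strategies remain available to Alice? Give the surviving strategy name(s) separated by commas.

For Bob, S4 strictly dominates S1 on the remaining rows (A: 11>5, B: 11>7, C: 8>3, D: 6>1); eliminate S1.
Alice's strategy C is strictly dominated by B (S2: 8>2, S3: 7>5, S4: 9>8) and is removed.
Alice's strategy D is strictly dominated by B (S2: 8>7, S3: 7>2, S4: 9>8) and is removed.
Among the remaining strategies, none is strictly dominated by another pure strategy of the same player, so the elimination stops.
Surviving strategies — Alice: {A, B}; Bob: {S2, S3, S4}.

A, B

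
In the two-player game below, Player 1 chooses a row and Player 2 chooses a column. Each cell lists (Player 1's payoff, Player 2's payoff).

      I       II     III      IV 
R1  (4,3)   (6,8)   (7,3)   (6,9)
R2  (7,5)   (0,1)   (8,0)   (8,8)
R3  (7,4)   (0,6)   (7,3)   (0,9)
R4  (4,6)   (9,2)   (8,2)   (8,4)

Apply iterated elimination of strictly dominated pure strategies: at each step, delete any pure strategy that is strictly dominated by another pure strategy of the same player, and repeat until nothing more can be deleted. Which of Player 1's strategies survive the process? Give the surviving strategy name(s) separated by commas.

Player 2's strategy II is strictly dominated by IV (R1: 9>8, R2: 8>1, R3: 9>6, R4: 4>2) and is removed.
Player 1's strategy R1 is strictly dominated by R2 (I: 7>4, III: 8>7, IV: 8>6) and is removed.
Column III is eliminated: I beats it against every remaining row (R2: 5>0, R3: 4>3, R4: 6>2).
Among the remaining strategies, none is strictly dominated by another pure strategy of the same player, so the elimination stops.
Surviving strategies — Player 1: {R2, R3, R4}; Player 2: {I, IV}.

R2, R3, R4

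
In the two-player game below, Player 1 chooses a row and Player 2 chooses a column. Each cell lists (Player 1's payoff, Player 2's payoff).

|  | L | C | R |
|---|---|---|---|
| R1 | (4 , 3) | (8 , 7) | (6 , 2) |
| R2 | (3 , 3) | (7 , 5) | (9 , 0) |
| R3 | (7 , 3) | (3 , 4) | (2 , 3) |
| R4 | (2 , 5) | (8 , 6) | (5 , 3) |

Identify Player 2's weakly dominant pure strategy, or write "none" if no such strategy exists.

C vs L: R1: 7>3, R2: 5>3, R3: 4>3, R4: 6>5.
C vs R: R1: 7>2, R2: 5>0, R3: 4>3, R4: 6>3.
C is at least as good as every other strategy against every opponent action, so it is weakly dominant.

C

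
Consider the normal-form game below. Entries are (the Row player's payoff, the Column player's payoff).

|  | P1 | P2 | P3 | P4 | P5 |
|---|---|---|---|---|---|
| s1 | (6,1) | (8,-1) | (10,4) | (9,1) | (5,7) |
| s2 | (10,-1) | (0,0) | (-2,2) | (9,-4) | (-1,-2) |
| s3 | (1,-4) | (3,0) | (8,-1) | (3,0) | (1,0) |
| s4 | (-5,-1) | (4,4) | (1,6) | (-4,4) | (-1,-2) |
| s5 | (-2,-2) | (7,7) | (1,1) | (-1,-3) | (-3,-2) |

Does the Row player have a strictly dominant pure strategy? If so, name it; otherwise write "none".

s1 fails to dominate s2 at P1 (6<10).
s2 fails to dominate s1 at P2 (0<8).
s3 fails to dominate s1 at P1 (1<6).
s4 fails to dominate s1 at P1 (-5<6).
s5 fails to dominate s1 at P1 (-2<6).
No single strategy dominates all the others.

none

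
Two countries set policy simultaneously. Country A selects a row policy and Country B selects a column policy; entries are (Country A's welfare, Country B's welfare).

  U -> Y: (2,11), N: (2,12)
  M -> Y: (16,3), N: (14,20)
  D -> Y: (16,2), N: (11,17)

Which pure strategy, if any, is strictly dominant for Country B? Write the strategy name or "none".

N

N vs Y: U: 12>11, M: 20>3, D: 17>2.
N strictly beats every other strategy against every opponent action, so it is strictly dominant.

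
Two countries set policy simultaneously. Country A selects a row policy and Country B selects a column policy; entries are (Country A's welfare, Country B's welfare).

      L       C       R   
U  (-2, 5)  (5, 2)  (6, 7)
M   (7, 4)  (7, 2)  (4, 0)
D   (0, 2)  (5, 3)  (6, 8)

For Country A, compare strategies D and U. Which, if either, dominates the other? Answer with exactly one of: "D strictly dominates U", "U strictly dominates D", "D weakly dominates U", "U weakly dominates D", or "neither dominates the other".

Compare D to U across each opponent action: L: 0>-2, C: 5=5, R: 6=6.
D is at least as good everywhere and strictly better somewhere (tied only at C, R), so D weakly but not strictly dominates U.

D weakly dominates U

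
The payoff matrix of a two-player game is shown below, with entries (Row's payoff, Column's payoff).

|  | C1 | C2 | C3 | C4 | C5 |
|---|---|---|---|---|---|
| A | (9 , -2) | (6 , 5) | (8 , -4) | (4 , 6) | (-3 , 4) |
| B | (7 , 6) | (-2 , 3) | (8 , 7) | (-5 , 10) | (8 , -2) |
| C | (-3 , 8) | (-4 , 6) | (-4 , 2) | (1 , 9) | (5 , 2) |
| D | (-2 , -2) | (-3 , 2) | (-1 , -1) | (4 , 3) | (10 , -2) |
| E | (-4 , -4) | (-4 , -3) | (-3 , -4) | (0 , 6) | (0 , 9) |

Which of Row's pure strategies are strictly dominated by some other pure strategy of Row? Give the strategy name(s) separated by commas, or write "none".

C, E

Nothing dominates A: B at C1 (9>7); C at C1 (9>-3); D at C1 (9>-2); E at C1 (9>-4).
B is not dominated — it holds its own against A at C3 (8=8); C at C1 (7>-3); D at C1 (7>-2); E at C1 (7>-4).
C is strictly dominated by D (C1: -2>-3, C2: -3>-4, C3: -1>-4, C4: 4>1, C5: 10>5).
D is not dominated — it holds its own against A at C4 (4=4); B at C4 (4>-5); C at C1 (-2>-3); E at C1 (-2>-4).
D strictly dominates E — C1: -2>-4, C2: -3>-4, C3: -1>-3, C4: 4>0, C5: 10>0.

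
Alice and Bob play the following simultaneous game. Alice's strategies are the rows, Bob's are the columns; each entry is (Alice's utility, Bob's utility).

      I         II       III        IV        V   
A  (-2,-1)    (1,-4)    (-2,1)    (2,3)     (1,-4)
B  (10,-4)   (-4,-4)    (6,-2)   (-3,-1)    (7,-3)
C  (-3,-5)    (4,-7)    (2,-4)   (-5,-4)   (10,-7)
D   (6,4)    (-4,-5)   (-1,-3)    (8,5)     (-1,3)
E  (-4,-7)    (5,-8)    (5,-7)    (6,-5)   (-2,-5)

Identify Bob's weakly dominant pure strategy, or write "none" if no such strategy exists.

IV vs I: A: 3>-1, B: -1>-4, C: -4>-5, D: 5>4, E: -5>-7.
IV vs II: A: 3>-4, B: -1>-4, C: -4>-7, D: 5>-5, E: -5>-8.
IV vs III: A: 3>1, B: -1>-2, C: -4=-4, D: 5>-3, E: -5>-7.
IV vs V: A: 3>-4, B: -1>-3, C: -4>-7, D: 5>3, E: -5=-5.
IV is at least as good as every other strategy against every opponent action, so it is weakly dominant.

IV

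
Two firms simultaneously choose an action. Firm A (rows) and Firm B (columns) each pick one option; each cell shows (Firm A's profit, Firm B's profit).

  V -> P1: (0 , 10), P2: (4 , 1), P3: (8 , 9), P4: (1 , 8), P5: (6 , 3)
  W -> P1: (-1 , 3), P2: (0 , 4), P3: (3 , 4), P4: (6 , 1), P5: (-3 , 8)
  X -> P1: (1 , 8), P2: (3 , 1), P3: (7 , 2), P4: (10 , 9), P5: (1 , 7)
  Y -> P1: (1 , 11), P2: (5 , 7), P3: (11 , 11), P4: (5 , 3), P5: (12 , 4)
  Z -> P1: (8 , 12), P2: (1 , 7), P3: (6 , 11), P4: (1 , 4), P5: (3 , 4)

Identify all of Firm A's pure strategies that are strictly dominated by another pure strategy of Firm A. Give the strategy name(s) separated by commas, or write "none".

V, W

V: dominated, since Y does at least as well everywhere (P1: 1>0, P2: 5>4, P3: 11>8, P4: 5>1, P5: 12>6).
W: dominated, since X does at least as well everywhere (P1: 1>-1, P2: 3>0, P3: 7>3, P4: 10>6, P5: 1>-3).
X: no other strategy beats it everywhere (V at P1 (1>0); W at P1 (1>-1); Y at P1 (1=1); Z at P2 (3>1)).
Y: no other strategy beats it everywhere (V at P1 (1>0); W at P1 (1>-1); X at P1 (1=1); Z at P2 (5>1)).
Nothing dominates Z: V at P1 (8>0); W at P1 (8>-1); X at P1 (8>1); Y at P1 (8>1).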